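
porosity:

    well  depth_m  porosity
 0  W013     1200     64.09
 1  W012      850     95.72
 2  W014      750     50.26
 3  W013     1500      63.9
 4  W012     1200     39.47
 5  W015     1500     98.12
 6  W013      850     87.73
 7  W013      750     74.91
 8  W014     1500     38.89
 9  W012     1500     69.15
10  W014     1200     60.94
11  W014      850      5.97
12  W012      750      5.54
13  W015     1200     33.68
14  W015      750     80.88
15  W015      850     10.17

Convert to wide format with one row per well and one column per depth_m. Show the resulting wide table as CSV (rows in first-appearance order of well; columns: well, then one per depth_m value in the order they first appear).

Columns: well plus the 4 distinct depth_m values (1200, 850, 750, 1500).
For example, row W013 column 1200 takes porosity=64.09 from the long row (W013, 1200).

well,1200,850,750,1500
W013,64.09,87.73,74.91,63.9
W012,39.47,95.72,5.54,69.15
W014,60.94,5.97,50.26,38.89
W015,33.68,10.17,80.88,98.12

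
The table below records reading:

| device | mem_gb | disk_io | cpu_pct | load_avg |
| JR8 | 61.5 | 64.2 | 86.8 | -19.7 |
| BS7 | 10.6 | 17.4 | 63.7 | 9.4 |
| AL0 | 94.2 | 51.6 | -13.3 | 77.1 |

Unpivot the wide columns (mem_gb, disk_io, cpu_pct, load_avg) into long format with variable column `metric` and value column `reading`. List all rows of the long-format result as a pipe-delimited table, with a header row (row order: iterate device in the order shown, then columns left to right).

Each (device, column) pair becomes one row: 3 × 4 = 12 rows.
For example, (JR8, mem_gb) → reading=61.5.

| device | metric | reading |
| JR8 | mem_gb | 61.5 |
| JR8 | disk_io | 64.2 |
| JR8 | cpu_pct | 86.8 |
| JR8 | load_avg | -19.7 |
| BS7 | mem_gb | 10.6 |
| BS7 | disk_io | 17.4 |
| BS7 | cpu_pct | 63.7 |
| BS7 | load_avg | 9.4 |
| AL0 | mem_gb | 94.2 |
| AL0 | disk_io | 51.6 |
| AL0 | cpu_pct | -13.3 |
| AL0 | load_avg | 77.1 |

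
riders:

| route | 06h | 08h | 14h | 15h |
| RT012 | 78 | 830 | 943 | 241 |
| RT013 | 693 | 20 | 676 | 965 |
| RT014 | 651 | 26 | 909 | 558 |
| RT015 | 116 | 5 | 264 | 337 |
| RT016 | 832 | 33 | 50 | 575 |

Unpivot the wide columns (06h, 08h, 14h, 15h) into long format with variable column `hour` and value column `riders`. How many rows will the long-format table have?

20

5 route values × 4 melted columns = 20 rows.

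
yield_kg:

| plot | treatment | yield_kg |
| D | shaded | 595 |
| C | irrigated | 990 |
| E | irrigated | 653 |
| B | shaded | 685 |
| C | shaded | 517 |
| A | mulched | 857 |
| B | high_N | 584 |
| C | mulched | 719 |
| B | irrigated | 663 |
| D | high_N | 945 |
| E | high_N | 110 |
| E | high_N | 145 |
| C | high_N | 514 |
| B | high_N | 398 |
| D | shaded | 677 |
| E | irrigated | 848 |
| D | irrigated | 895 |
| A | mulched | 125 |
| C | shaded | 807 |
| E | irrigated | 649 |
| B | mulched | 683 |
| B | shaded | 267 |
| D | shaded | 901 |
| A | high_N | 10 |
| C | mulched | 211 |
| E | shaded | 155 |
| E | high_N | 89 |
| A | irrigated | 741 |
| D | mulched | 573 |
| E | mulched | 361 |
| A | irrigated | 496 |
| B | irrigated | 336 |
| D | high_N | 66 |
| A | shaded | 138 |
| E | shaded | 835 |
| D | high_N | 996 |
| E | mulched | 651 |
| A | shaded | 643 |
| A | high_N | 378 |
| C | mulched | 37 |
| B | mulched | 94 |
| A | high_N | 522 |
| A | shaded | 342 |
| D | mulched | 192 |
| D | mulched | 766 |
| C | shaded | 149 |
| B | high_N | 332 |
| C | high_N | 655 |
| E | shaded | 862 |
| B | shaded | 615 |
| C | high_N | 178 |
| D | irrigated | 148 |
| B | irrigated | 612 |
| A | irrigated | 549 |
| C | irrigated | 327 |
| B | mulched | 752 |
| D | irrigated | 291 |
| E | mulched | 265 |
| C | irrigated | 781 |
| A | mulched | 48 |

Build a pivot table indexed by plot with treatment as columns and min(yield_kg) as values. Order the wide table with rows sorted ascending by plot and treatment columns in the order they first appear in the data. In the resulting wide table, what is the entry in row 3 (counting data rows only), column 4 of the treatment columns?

With rows sorted ascending by plot, row 3 is plot=C. treatment columns in first-appearance order: shaded, irrigated, mulched, high_N; column 4 is high_N.
Long rows with plot=C, treatment=high_N: min(514, 655, 178) = 178.

178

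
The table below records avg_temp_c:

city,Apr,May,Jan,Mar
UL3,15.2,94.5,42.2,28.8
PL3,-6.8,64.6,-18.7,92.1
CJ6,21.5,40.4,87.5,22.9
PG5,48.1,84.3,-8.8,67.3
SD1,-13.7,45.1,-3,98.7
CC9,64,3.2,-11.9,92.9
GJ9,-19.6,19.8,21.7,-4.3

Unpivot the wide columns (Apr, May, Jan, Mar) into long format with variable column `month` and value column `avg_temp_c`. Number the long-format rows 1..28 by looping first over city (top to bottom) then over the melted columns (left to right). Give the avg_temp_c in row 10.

40.4

28 rows total (7 × 4). Row 10: index ⌊(10-1)/4⌋ = 2 into city → CJ6; (10-1) mod 4 = 1 into the melted columns → May.
So row 10 is (CJ6, May, 40.4); avg_temp_c = 40.4.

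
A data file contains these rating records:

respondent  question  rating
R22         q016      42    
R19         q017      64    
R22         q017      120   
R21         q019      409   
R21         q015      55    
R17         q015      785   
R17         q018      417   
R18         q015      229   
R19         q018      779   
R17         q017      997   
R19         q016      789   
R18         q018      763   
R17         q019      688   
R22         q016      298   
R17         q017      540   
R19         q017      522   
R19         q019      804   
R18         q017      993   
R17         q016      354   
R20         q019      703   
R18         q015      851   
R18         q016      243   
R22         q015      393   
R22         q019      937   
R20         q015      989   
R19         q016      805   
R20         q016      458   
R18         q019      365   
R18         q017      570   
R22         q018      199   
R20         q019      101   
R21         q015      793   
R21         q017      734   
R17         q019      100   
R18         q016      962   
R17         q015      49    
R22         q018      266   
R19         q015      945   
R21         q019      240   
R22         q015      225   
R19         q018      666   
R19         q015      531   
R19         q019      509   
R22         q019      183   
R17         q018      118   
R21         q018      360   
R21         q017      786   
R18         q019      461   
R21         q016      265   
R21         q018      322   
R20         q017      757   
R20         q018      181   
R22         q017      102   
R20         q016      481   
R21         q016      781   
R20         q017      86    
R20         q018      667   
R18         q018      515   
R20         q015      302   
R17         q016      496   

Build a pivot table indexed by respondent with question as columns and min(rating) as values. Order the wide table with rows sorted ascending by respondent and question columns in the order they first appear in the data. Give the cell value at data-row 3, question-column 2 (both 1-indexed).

With rows sorted ascending by respondent, row 3 is respondent=R19. question columns in first-appearance order: q016, q017, q019, q015, q018; column 2 is q017.
Long rows with respondent=R19, question=q017: min(64, 522) = 64.

64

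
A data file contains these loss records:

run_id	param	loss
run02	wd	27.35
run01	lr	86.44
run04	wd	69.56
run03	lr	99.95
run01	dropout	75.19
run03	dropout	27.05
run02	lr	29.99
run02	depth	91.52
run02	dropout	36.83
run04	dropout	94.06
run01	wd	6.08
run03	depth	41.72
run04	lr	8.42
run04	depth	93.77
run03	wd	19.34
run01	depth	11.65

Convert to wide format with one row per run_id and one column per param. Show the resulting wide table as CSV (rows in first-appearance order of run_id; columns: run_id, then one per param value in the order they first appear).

run_id,wd,lr,dropout,depth
run02,27.35,29.99,36.83,91.52
run01,6.08,86.44,75.19,11.65
run04,69.56,8.42,94.06,93.77
run03,19.34,99.95,27.05,41.72

Columns: run_id plus the 4 distinct param values (wd, lr, dropout, depth).
For example, row run02 column wd takes loss=27.35 from the long row (run02, wd).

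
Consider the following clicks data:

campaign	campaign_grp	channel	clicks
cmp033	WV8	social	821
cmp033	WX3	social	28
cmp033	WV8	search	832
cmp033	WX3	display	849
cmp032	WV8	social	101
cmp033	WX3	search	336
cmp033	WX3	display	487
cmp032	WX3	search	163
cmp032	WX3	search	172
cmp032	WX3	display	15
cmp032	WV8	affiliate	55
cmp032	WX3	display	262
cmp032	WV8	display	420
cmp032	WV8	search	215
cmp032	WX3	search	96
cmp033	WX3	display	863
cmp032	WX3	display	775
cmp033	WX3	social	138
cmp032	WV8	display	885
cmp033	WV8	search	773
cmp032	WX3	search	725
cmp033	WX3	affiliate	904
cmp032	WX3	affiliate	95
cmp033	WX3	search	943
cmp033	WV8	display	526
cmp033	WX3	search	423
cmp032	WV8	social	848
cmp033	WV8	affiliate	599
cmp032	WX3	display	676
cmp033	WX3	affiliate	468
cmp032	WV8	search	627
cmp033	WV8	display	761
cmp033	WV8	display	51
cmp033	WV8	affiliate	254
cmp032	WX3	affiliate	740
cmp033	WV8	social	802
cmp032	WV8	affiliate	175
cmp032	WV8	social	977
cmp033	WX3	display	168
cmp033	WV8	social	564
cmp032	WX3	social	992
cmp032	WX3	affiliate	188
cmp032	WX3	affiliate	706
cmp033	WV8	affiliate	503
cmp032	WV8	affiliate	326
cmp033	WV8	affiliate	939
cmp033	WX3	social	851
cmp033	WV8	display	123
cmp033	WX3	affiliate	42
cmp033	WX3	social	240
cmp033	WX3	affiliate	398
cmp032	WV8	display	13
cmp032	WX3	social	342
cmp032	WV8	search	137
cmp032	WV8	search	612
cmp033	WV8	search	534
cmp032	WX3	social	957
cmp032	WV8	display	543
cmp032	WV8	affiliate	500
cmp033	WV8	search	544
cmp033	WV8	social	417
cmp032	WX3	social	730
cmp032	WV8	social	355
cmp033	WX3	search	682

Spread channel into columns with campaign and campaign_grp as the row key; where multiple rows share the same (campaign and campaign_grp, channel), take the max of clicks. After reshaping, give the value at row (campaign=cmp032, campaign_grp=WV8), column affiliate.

500

Rows with campaign=cmp032, campaign_grp=WV8 and channel=affiliate: clicks values are 55, 175, 326, 500.
max(55, 175, 326, 500) = 500.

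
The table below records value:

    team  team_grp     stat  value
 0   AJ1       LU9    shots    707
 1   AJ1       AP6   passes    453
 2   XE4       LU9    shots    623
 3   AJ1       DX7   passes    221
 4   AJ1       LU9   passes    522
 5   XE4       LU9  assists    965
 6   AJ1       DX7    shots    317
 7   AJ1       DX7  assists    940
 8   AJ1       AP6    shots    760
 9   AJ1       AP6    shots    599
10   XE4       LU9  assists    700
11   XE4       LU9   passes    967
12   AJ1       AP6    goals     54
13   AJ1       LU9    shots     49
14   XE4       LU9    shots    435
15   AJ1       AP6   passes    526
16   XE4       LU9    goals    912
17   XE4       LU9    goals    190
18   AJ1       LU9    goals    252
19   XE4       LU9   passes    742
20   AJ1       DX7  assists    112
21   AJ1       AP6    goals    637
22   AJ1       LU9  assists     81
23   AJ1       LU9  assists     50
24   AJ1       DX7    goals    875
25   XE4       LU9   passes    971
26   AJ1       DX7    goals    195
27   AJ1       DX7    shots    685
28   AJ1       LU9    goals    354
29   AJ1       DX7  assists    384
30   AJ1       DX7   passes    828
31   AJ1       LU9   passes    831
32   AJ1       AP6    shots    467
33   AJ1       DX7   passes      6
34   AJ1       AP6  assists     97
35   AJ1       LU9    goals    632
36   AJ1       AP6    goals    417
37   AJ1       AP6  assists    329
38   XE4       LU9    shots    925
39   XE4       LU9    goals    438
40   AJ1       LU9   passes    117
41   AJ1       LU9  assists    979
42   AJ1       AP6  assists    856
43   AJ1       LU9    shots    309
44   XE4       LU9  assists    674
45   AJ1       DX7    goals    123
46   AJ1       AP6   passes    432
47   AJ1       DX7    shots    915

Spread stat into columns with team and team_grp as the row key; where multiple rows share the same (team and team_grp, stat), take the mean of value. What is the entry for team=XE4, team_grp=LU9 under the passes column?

Rows with team=XE4, team_grp=LU9 and stat=passes: value values are 967, 742, 971.
(967 + 742 + 971) / 3 = 893.33.

893.33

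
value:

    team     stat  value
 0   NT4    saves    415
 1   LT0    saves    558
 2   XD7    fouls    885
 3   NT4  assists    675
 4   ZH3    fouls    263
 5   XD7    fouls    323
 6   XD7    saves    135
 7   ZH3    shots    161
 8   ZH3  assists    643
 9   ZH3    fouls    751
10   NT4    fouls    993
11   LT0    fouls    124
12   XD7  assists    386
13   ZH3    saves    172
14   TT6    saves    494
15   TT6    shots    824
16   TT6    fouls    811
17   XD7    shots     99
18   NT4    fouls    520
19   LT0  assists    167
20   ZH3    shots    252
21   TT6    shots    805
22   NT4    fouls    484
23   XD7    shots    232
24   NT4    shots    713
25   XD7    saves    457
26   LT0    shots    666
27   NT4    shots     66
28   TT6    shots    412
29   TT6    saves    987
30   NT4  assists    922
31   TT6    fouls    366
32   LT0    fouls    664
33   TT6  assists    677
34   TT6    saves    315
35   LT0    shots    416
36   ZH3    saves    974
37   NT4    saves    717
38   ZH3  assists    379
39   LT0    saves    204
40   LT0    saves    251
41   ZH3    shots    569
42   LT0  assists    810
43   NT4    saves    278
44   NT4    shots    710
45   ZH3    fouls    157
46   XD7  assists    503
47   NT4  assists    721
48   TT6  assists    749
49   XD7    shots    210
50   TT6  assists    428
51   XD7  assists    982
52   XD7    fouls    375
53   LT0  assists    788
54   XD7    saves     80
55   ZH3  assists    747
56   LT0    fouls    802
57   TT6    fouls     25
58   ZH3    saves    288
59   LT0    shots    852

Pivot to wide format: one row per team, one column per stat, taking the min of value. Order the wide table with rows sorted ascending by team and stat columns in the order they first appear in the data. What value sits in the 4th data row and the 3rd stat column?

386

With rows sorted ascending by team, row 4 is team=XD7. stat columns in first-appearance order: saves, fouls, assists, shots; column 3 is assists.
Long rows with team=XD7, stat=assists: min(386, 503, 982) = 386.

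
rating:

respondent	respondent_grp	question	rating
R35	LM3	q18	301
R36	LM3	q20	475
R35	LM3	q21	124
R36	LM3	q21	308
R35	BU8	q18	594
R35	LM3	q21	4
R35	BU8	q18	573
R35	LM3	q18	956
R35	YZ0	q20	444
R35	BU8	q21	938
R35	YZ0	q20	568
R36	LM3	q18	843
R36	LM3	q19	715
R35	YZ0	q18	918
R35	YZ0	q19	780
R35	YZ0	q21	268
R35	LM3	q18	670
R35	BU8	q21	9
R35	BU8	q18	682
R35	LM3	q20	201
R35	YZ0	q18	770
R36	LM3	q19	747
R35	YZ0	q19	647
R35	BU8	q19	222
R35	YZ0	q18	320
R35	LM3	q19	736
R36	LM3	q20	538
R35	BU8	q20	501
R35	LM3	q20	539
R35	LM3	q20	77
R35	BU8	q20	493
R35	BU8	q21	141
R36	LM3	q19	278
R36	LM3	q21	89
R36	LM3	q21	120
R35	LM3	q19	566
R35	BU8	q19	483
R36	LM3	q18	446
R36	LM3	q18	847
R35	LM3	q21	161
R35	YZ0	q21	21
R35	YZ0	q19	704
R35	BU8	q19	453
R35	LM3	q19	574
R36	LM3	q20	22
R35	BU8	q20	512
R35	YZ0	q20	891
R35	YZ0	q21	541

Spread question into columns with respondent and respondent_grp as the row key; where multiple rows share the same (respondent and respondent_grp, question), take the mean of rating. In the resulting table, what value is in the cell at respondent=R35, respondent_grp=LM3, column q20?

Rows with respondent=R35, respondent_grp=LM3 and question=q20: rating values are 201, 539, 77.
(201 + 539 + 77) / 3 = 272.33.

272.33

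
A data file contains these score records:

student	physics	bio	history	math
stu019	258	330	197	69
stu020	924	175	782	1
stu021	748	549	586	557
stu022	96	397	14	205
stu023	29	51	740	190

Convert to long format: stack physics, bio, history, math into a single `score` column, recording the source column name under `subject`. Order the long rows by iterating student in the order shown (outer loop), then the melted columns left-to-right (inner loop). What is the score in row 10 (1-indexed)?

549

20 rows total (5 × 4). Row 10: index ⌊(10-1)/4⌋ = 2 into student → stu021; (10-1) mod 4 = 1 into the melted columns → bio.
So row 10 is (stu021, bio, 549); score = 549.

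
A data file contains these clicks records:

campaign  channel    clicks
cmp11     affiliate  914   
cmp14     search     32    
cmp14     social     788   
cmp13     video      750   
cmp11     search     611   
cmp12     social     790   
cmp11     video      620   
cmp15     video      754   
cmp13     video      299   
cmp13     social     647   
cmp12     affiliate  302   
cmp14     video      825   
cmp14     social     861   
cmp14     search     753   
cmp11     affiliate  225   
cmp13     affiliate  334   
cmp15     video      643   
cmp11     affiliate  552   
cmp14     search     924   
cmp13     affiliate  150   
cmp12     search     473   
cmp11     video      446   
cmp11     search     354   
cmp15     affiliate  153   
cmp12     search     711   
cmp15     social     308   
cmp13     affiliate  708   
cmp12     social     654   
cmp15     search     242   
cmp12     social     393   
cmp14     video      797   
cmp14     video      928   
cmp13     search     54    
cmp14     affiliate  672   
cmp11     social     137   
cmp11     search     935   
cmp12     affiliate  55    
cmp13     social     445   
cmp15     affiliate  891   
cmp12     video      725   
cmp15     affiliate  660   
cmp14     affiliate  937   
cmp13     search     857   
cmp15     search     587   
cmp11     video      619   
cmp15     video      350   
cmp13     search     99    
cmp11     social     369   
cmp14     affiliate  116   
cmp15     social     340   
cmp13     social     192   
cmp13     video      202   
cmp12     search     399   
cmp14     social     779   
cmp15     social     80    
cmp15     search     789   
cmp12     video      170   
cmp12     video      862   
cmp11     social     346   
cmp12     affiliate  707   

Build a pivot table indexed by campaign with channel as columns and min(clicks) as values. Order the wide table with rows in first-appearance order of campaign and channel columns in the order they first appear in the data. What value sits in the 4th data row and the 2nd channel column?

399

With rows in first-appearance order of campaign, row 4 is campaign=cmp12. channel columns in first-appearance order: affiliate, search, social, video; column 2 is search.
Long rows with campaign=cmp12, channel=search: min(473, 711, 399) = 399.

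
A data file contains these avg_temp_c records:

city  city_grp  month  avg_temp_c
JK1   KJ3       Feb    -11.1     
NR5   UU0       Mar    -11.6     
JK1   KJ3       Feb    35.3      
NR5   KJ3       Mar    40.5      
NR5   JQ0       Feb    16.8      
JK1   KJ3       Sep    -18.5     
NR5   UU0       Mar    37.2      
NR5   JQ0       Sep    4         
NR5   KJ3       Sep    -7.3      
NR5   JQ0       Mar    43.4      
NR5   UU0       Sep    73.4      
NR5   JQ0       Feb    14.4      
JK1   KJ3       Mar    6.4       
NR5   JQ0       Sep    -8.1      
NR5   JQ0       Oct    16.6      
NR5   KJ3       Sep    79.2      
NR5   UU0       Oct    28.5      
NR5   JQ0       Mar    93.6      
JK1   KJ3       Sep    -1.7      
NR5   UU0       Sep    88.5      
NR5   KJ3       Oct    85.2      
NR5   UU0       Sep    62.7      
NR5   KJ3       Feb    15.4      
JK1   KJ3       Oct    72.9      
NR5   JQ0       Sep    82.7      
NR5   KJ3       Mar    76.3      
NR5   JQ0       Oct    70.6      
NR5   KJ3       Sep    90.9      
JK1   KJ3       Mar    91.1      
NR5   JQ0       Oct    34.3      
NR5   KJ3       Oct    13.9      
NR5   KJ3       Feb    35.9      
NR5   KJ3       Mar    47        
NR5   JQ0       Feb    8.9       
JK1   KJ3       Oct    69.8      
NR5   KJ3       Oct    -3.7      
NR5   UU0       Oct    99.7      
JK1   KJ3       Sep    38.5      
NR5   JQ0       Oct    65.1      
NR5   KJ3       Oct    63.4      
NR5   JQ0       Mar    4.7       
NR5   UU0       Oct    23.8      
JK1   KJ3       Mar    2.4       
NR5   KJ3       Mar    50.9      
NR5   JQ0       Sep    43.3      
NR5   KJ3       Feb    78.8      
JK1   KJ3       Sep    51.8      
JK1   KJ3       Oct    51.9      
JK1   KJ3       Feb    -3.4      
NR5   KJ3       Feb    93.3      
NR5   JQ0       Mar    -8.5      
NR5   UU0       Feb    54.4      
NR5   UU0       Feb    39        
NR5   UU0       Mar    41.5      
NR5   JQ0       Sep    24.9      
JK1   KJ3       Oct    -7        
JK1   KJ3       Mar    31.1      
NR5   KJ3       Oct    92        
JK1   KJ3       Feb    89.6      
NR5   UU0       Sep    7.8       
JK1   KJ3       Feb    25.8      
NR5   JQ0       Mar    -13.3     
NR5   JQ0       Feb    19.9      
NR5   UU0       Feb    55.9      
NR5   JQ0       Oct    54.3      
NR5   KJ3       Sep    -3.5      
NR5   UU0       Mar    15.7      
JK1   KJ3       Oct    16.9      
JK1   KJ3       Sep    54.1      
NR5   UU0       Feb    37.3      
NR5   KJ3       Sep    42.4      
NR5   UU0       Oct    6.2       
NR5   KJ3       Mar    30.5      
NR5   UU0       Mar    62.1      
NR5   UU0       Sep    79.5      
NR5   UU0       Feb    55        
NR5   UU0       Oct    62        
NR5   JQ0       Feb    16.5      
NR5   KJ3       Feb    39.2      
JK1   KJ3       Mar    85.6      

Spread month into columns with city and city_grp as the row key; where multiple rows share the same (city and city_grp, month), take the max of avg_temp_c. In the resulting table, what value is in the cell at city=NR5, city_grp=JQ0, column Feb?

Rows with city=NR5, city_grp=JQ0 and month=Feb: avg_temp_c values are 16.8, 14.4, 8.9, 19.9, 16.5.
max(16.8, 14.4, 8.9, 19.9, 16.5) = 19.9.

19.9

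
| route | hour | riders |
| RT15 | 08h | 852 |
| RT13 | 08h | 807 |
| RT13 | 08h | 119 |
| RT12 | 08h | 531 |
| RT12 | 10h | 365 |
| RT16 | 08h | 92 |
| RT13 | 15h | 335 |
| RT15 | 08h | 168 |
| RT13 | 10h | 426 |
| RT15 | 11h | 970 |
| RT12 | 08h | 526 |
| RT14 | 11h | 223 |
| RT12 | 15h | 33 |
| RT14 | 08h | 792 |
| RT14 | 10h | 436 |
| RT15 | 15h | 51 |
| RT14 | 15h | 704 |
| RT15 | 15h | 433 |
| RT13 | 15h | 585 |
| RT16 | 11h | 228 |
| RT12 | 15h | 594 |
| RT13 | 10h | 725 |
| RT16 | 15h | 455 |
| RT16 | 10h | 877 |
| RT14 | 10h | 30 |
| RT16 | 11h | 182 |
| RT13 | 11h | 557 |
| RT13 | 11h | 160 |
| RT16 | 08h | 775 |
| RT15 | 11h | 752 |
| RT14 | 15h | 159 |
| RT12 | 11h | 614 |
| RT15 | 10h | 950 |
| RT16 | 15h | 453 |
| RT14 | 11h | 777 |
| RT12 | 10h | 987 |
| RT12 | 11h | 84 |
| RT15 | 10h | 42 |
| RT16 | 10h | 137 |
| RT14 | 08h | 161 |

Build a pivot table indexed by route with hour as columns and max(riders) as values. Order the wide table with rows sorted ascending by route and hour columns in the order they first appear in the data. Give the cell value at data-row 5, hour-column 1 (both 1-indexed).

775

With rows sorted ascending by route, row 5 is route=RT16. hour columns in first-appearance order: 08h, 10h, 15h, 11h; column 1 is 08h.
Long rows with route=RT16, hour=08h: max(92, 775) = 775.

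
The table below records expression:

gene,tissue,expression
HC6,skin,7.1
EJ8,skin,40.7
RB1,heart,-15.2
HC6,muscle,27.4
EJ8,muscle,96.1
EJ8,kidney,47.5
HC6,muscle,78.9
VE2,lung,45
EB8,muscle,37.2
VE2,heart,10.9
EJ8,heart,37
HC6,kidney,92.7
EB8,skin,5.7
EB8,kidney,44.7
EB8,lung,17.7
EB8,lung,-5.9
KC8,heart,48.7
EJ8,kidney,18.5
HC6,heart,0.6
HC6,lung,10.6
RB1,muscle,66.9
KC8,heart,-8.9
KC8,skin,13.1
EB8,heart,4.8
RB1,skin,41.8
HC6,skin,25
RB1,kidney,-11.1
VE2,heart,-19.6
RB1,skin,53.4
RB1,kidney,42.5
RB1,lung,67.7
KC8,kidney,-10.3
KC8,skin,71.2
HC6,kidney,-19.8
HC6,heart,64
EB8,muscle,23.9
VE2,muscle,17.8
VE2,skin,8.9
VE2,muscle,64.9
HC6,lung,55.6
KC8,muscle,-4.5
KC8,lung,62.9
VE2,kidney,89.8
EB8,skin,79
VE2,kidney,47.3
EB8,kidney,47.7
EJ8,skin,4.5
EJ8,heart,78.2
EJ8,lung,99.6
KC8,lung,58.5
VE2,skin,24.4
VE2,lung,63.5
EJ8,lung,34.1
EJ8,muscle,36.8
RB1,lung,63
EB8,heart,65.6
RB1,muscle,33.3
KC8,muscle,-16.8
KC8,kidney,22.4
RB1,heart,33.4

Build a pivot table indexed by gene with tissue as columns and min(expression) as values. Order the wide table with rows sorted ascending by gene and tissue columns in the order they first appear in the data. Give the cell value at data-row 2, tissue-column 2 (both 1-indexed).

37

With rows sorted ascending by gene, row 2 is gene=EJ8. tissue columns in first-appearance order: skin, heart, muscle, kidney, lung; column 2 is heart.
Long rows with gene=EJ8, tissue=heart: min(37, 78.2) = 37.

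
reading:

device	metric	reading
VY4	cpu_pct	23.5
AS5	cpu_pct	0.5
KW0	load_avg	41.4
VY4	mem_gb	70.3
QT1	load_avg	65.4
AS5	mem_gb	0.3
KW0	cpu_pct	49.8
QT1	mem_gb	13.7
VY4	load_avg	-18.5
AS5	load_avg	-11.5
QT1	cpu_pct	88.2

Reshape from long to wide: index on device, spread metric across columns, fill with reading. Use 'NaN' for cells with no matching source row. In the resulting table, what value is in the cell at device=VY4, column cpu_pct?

23.5

The long row with device=VY4, metric=cpu_pct has reading=23.5.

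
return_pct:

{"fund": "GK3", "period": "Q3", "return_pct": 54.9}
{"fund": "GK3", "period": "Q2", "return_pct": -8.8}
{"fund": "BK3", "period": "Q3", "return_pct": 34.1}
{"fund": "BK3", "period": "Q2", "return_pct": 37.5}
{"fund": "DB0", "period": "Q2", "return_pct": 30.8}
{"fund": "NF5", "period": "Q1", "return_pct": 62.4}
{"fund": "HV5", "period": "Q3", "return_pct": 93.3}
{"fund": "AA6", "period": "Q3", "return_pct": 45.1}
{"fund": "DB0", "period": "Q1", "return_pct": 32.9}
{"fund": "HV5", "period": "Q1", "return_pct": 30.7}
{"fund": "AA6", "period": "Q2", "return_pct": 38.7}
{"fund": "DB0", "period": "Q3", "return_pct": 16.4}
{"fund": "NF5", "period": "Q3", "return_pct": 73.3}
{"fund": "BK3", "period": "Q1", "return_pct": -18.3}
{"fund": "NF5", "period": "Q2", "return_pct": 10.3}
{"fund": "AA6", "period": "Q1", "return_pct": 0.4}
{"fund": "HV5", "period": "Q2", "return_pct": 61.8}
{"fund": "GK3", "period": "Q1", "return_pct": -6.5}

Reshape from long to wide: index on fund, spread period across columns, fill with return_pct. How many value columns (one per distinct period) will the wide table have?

3

3 distinct period values: Q1, Q2, Q3.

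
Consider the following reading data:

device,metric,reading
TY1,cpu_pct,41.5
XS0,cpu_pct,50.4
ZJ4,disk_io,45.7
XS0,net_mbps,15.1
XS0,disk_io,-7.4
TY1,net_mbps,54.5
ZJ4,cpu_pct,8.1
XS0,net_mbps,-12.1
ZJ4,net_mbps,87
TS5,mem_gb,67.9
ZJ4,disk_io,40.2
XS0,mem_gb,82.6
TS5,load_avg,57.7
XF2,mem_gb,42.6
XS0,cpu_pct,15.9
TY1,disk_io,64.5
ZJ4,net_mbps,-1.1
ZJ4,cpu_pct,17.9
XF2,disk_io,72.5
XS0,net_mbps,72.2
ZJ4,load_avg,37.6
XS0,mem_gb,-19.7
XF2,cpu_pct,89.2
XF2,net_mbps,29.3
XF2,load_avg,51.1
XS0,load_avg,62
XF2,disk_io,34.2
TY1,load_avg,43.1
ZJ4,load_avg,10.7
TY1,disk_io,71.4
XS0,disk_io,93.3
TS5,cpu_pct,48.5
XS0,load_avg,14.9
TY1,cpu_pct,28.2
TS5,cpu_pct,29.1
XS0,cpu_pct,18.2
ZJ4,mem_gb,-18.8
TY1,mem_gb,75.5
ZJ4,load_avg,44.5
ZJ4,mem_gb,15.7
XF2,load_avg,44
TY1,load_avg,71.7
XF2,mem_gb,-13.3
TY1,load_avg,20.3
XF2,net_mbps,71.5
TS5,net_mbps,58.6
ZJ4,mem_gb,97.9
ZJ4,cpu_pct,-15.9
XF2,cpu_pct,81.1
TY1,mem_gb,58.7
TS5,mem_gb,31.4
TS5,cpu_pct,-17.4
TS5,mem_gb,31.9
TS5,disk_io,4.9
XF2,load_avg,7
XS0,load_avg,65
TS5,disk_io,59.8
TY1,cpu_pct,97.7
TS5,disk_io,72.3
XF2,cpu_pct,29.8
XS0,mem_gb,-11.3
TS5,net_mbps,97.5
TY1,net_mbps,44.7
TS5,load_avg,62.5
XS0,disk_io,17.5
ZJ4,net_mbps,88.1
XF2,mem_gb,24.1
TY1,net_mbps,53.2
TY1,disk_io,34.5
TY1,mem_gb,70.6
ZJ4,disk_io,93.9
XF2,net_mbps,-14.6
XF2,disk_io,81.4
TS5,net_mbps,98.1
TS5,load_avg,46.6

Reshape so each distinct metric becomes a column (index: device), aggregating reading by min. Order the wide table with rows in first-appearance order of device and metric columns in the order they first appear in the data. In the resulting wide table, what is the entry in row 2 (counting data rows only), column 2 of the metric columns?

-7.4

With rows in first-appearance order of device, row 2 is device=XS0. metric columns in first-appearance order: cpu_pct, disk_io, net_mbps, mem_gb, load_avg; column 2 is disk_io.
Long rows with device=XS0, metric=disk_io: min(-7.4, 93.3, 17.5) = -7.4.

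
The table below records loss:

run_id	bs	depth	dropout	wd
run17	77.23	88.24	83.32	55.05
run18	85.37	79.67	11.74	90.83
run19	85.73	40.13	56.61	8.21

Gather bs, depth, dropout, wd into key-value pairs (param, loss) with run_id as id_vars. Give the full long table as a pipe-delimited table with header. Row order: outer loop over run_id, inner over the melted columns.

| run_id | param | loss |
| run17 | bs | 77.23 |
| run17 | depth | 88.24 |
| run17 | dropout | 83.32 |
| run17 | wd | 55.05 |
| run18 | bs | 85.37 |
| run18 | depth | 79.67 |
| run18 | dropout | 11.74 |
| run18 | wd | 90.83 |
| run19 | bs | 85.73 |
| run19 | depth | 40.13 |
| run19 | dropout | 56.61 |
| run19 | wd | 8.21 |

Each (run_id, column) pair becomes one row: 3 × 4 = 12 rows.
For example, (run17, bs) → loss=77.23.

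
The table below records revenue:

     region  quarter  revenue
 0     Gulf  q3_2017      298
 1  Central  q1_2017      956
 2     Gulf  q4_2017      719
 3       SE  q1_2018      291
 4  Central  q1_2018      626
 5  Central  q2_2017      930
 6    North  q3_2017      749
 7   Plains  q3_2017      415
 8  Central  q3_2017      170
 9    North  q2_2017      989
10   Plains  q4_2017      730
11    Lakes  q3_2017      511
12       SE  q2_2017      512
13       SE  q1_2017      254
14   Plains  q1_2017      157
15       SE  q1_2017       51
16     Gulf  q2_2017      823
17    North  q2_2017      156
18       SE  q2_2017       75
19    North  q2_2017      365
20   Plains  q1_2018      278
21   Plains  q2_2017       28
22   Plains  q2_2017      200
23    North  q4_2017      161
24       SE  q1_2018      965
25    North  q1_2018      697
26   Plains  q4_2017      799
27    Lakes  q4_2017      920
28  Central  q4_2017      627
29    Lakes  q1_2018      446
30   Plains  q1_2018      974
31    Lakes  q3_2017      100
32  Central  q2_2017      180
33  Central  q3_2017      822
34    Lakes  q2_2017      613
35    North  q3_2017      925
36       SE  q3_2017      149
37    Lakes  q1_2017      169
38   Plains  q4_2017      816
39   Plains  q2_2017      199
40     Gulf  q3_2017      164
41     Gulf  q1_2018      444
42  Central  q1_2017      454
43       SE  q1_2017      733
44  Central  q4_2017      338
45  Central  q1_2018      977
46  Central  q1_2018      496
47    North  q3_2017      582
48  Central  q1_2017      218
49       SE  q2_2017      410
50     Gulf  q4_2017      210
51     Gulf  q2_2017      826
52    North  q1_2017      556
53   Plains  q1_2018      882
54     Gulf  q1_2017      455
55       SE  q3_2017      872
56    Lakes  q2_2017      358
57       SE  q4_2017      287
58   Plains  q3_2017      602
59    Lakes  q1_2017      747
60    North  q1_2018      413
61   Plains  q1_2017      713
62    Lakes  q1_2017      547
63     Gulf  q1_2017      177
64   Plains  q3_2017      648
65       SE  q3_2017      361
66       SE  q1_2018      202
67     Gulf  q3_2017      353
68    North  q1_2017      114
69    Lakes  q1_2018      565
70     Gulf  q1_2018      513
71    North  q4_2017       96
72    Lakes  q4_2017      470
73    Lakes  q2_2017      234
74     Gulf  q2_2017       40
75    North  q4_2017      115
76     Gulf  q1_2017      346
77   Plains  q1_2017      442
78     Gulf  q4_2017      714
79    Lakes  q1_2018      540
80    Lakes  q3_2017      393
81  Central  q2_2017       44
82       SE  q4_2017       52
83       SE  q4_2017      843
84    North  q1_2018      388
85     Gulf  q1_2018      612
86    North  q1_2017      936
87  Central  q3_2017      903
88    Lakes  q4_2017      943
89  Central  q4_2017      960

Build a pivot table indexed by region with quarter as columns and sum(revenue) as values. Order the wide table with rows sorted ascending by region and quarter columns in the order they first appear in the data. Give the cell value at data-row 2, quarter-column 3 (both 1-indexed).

With rows sorted ascending by region, row 2 is region=Gulf. quarter columns in first-appearance order: q3_2017, q1_2017, q4_2017, q1_2018, q2_2017; column 3 is q4_2017.
Long rows with region=Gulf, quarter=q4_2017: 719 + 210 + 714 = 1643.

1643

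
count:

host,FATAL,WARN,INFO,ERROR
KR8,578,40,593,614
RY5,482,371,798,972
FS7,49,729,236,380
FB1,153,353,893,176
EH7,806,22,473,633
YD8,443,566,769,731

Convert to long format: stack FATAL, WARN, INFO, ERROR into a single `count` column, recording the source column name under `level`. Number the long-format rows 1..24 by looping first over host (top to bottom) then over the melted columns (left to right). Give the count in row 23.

769

24 rows total (6 × 4). Row 23: index ⌊(23-1)/4⌋ = 5 into host → YD8; (23-1) mod 4 = 2 into the melted columns → INFO.
So row 23 is (YD8, INFO, 769); count = 769.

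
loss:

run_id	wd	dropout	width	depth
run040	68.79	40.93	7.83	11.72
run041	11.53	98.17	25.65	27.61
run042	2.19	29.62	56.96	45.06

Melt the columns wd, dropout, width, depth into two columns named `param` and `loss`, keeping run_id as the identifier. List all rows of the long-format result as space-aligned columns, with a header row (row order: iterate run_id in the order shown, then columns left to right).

run_id  param    loss 
run040  wd       68.79
run040  dropout  40.93
run040  width    7.83 
run040  depth    11.72
run041  wd       11.53
run041  dropout  98.17
run041  width    25.65
run041  depth    27.61
run042  wd       2.19 
run042  dropout  29.62
run042  width    56.96
run042  depth    45.06

Each (run_id, column) pair becomes one row: 3 × 4 = 12 rows.
For example, (run040, wd) → loss=68.79.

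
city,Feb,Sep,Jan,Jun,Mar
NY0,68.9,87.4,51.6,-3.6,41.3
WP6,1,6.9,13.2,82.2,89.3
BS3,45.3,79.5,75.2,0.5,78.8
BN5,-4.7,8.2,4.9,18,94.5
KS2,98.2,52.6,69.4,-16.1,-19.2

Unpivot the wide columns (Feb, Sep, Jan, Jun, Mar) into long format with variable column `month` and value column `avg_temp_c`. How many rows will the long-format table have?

5 city values × 5 melted columns = 25 rows.

25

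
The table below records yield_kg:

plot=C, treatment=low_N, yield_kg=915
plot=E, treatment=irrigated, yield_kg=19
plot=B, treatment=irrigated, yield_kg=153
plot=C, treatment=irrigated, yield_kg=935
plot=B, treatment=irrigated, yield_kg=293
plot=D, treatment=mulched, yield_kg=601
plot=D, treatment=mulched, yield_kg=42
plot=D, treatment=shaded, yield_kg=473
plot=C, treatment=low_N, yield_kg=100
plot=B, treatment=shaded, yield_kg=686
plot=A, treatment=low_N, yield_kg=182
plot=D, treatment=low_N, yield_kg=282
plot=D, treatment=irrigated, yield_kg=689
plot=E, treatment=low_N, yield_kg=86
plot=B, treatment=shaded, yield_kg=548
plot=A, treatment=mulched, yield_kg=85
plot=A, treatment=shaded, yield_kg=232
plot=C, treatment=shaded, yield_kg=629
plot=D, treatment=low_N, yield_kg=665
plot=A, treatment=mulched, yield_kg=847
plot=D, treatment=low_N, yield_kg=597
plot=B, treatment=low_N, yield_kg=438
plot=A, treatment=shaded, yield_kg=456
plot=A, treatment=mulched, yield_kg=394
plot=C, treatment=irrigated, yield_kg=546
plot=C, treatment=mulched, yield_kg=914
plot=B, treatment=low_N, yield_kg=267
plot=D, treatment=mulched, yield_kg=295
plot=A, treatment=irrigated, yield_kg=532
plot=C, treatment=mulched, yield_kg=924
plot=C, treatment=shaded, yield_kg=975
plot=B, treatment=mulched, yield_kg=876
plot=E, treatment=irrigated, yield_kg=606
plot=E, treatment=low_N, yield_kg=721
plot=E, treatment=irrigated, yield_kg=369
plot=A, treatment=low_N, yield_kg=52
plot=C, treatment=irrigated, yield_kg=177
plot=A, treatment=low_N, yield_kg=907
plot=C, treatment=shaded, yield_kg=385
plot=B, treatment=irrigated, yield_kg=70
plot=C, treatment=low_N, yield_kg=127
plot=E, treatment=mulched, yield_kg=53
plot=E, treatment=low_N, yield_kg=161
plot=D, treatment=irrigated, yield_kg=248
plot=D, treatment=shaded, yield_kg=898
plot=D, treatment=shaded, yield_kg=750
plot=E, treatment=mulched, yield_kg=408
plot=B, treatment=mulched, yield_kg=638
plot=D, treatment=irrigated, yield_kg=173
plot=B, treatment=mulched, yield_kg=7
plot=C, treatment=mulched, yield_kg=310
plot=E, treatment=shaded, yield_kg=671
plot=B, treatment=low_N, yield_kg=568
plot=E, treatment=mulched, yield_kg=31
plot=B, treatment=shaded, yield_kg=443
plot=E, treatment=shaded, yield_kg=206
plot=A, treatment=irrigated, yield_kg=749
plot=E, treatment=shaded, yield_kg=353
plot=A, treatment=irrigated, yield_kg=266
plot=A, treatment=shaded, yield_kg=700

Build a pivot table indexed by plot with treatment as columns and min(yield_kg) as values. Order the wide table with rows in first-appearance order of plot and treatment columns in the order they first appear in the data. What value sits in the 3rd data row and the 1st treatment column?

With rows in first-appearance order of plot, row 3 is plot=B. treatment columns in first-appearance order: low_N, irrigated, mulched, shaded; column 1 is low_N.
Long rows with plot=B, treatment=low_N: min(438, 267, 568) = 267.

267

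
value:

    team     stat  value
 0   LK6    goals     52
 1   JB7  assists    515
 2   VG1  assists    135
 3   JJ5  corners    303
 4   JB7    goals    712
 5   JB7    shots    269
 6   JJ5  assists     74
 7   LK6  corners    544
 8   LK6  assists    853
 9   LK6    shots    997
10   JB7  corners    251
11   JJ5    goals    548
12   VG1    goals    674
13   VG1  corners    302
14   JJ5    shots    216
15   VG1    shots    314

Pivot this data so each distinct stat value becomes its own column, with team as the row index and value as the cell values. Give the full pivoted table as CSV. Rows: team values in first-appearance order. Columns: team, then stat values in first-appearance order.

team,goals,assists,corners,shots
LK6,52,853,544,997
JB7,712,515,251,269
VG1,674,135,302,314
JJ5,548,74,303,216

Columns: team plus the 4 distinct stat values (goals, assists, corners, shots).
For example, row LK6 column goals takes value=52 from the long row (LK6, goals).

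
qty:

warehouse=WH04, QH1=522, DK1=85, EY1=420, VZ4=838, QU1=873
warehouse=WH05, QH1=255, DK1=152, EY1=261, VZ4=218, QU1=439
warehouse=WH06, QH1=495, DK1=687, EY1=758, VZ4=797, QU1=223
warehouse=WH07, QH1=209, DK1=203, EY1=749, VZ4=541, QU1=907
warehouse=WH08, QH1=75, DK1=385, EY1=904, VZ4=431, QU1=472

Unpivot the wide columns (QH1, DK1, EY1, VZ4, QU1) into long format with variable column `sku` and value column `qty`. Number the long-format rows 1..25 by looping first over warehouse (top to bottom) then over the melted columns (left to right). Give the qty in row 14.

25 rows total (5 × 5). Row 14: index ⌊(14-1)/5⌋ = 2 into warehouse → WH06; (14-1) mod 5 = 3 into the melted columns → VZ4.
So row 14 is (WH06, VZ4, 797); qty = 797.

797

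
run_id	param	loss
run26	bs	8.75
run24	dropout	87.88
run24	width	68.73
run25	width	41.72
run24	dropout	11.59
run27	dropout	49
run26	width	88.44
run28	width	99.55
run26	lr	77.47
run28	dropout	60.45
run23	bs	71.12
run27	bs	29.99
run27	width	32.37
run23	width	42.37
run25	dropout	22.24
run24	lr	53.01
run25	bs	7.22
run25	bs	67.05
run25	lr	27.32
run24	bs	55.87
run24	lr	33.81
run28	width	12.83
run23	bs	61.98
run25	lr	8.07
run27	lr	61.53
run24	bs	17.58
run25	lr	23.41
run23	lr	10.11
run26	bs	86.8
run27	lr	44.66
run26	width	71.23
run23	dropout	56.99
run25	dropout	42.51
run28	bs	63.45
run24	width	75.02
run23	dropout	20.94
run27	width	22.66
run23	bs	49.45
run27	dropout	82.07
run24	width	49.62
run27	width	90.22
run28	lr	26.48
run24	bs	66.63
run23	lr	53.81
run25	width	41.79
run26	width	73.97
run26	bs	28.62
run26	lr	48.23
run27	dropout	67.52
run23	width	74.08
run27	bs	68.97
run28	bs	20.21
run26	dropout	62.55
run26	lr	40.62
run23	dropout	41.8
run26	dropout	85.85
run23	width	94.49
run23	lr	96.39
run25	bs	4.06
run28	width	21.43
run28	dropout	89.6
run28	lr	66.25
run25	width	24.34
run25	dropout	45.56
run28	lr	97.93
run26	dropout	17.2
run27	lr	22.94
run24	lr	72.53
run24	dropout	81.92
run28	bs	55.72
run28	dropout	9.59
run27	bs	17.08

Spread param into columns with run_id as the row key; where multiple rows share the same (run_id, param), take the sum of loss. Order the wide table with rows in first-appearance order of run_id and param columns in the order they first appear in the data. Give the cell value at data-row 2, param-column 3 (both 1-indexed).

With rows in first-appearance order of run_id, row 2 is run_id=run24. param columns in first-appearance order: bs, dropout, width, lr; column 3 is width.
Long rows with run_id=run24, param=width: 68.73 + 75.02 + 49.62 = 193.37.

193.37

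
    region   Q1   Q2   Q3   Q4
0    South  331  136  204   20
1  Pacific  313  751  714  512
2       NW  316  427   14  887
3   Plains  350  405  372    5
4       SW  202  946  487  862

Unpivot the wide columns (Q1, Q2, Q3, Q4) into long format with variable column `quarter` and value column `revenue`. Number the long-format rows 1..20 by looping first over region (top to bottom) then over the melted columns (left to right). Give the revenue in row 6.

20 rows total (5 × 4). Row 6: index ⌊(6-1)/4⌋ = 1 into region → Pacific; (6-1) mod 4 = 1 into the melted columns → Q2.
So row 6 is (Pacific, Q2, 751); revenue = 751.

751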